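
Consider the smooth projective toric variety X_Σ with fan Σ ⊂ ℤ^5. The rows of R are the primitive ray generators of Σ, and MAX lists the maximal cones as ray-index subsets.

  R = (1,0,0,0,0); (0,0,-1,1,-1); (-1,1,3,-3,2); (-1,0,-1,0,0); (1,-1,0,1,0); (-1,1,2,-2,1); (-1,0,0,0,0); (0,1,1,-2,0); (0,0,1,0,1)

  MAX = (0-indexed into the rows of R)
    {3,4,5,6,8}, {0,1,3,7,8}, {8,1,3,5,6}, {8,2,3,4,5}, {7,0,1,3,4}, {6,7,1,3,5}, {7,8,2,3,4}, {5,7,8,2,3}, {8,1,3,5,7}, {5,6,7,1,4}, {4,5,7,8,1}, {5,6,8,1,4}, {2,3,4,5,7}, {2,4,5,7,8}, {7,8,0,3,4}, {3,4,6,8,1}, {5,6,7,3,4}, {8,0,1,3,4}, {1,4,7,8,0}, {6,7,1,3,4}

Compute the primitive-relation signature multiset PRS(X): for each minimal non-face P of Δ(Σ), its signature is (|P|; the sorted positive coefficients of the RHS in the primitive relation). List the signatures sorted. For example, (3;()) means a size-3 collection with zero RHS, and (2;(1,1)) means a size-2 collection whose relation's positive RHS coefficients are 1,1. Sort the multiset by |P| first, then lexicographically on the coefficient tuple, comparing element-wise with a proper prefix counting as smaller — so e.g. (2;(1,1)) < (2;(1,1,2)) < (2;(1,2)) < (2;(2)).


Δ(Σ) — 9 vertices, 9 min non-faces:

  {0,6}:  v_{0} + v_{6} = 0  ⇒ sig = (2;())
  {1,2}:  v_{1} + v_{2} = v_{5}  ⇒ sig = (2;(1))
  {0,5}:  v_{0} + v_{5} = v_{7} + v_{8}  ⇒ sig = (2;(1,1))
  {2,6}:  v_{2} + v_{6} = v_{3} + v_{4} + 2·v_{5}  ⇒ sig = (2;(1,1,2))
  {0,2}:  v_{0} + v_{2} = v_{3} + v_{4} + 2·v_{7} + 2·v_{8}  ⇒ sig = (2;(1,1,2,2))
  {6,7,8}:  v_{6} + v_{7} + v_{8} = v_{5}  ⇒ sig = (3;(1))
  {1,3,4,5}:  v_{1} + v_{3} + v_{4} + v_{5} = v_{6}  ⇒ sig = (4;(1))
  {1,3,4,7,8}:  v_{1} + v_{3} + v_{4} + v_{7} + v_{8} = 0  ⇒ sig = (5;())
  {3,4,5,7,8}:  v_{3} + v_{4} + v_{5} + v_{7} + v_{8} = v_{2}  ⇒ sig = (5;(1))

Signatures (|P|; sorted positive RHS coefficients), sorted:
    |P|=2: 5 collections, coeffs (), (1), (1,1), (1,1,2), (1,1,2,2)
    |P|=3: 1 collection, coeffs (1)
    |P|=4: 1 collection, coeffs (1)
    |P|=5: 2 collections, coeffs (), (1)


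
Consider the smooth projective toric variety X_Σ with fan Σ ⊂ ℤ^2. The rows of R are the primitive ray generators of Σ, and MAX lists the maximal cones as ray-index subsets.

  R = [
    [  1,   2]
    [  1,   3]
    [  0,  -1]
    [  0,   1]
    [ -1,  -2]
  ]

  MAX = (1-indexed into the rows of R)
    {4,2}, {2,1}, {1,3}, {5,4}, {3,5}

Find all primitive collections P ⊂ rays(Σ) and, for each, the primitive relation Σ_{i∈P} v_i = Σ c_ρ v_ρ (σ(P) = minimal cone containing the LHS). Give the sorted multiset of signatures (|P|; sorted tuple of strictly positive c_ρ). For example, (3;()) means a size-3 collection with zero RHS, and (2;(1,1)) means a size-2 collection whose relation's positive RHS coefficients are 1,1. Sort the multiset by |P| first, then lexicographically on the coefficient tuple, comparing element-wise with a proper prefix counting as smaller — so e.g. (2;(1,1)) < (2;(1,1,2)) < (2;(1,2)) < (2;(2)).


Minimal non-faces — 5 found among 5 rays, 5 max cones:

  P = {1,5}:  v_{1} + v_{5} = 0  ⟹  sig = (2;())
  P = {3,4}:  v_{3} + v_{4} = 0  ⟹  sig = (2;())
  P = {1,4}:  v_{1} + v_{4} = v_{2}  ⟹  sig = (2;(1))
  P = {2,3}:  v_{2} + v_{3} = v_{1}  ⟹  sig = (2;(1))
  P = {2,5}:  v_{2} + v_{5} = v_{4}  ⟹  sig = (2;(1))

Hence PRS(X_Σ) =
[(2;()), (2;()), (2;(1)), (2;(1)), (2;(1))]


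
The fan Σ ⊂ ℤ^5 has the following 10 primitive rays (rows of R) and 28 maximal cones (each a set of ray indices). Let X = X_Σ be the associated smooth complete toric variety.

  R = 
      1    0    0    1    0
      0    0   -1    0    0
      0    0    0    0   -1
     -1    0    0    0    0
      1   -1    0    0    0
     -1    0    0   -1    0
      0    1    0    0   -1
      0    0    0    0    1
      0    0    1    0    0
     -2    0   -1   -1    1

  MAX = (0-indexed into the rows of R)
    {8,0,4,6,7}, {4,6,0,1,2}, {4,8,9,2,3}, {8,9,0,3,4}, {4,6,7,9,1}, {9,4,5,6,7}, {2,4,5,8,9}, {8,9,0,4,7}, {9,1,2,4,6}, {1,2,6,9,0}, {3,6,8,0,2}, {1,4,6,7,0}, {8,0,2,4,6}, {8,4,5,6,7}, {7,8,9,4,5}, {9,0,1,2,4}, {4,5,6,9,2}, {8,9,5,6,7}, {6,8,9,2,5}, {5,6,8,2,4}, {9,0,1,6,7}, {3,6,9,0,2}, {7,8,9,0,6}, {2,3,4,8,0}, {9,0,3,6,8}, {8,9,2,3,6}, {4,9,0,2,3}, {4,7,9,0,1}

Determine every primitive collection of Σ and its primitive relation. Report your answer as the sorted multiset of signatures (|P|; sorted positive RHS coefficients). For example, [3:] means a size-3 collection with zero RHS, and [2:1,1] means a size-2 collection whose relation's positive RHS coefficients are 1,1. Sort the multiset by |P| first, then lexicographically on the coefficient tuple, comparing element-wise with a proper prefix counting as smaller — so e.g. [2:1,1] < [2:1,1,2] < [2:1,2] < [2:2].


Δ(Σ) — 10 vertices, 11 min non-faces:

  P={0,5}:  v_{0} + v_{5} = 0 — sig = [2:]
  P={1,8}:  v_{1} + v_{8} = 0 — sig = [2:]
  P={2,7}:  v_{2} + v_{7} = 0 — sig = [2:]
  P={1,3}:  v_{1} + v_{3} = v_{0} + v_{2} + v_{9} — sig = [2:1,1,1]
  P={1,5}:  v_{1} + v_{5} = v_{4} + v_{6} + v_{9} — sig = [2:1,1,1]
  P={3,5}:  v_{3} + v_{5} = v_{2} + v_{8} + v_{9} — sig = [2:1,1,1]
  P={3,7}:  v_{3} + v_{7} = v_{0} + v_{8} + v_{9} — sig = [2:1,1,1]
  P={3,4,6}:  v_{3} + v_{4} + v_{6} = v_{2} — sig = [3:1]
  P={0,2,8,9}:  v_{0} + v_{2} + v_{8} + v_{9} = v_{3} — sig = [4:1]
  P={0,4,6,9}:  v_{0} + v_{4} + v_{6} + v_{9} = v_{1} — sig = [4:1]
  P={4,6,8,9}:  v_{4} + v_{6} + v_{8} + v_{9} = v_{5} — sig = [4:1]

Sorted signature multiset PRS(X):
{ [2:] ×3,  [2:1,1,1] ×4,  [3:1],  [4:1] ×3 }


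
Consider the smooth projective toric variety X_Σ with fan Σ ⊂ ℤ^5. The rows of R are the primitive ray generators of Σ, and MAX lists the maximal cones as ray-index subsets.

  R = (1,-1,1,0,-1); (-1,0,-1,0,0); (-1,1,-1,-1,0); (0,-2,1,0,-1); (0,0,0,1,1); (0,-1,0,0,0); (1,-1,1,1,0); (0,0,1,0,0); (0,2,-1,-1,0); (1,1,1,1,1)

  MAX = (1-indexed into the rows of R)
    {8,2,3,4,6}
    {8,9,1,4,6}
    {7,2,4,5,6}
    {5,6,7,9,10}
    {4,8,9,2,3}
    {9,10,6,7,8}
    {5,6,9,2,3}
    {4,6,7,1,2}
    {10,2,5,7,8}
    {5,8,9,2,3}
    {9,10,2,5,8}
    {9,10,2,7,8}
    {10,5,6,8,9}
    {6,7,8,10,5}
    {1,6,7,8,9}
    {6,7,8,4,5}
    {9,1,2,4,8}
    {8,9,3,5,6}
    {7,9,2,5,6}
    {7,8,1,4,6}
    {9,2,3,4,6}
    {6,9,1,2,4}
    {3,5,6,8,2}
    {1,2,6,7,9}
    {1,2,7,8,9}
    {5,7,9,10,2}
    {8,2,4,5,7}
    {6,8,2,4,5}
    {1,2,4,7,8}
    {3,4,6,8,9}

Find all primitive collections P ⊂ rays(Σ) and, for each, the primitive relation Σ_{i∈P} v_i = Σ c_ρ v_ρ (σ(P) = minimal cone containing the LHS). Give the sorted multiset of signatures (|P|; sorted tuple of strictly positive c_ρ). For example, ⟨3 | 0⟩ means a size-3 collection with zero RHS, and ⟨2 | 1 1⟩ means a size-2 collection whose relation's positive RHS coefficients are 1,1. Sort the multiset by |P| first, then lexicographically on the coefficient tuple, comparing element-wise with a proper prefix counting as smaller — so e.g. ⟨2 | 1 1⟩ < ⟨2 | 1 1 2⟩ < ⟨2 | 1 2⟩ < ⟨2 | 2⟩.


Primitive collections (14):

  • {3,7}:  v_{3} + v_{7} = 0  →  sig = ⟨2 | 0⟩
  • {1,5}:  v_{1} + v_{5} = v_{7}  →  sig = ⟨2 | 1⟩
  • {1,3}:  v_{1} + v_{3} = v_{4} + v_{9}  →  sig = ⟨2 | 1 1⟩
  • {4,10}:  v_{4} + v_{10} = v_{7} + v_{8}  →  sig = ⟨2 | 1 1⟩
  • {3,10}:  v_{3} + v_{10} = v_{5} + v_{8} + v_{9}  →  sig = ⟨2 | 1 1 1⟩
  • {1,10}:  v_{1} + v_{10} = 2·v_{7} + v_{8} + v_{9}  →  sig = ⟨2 | 1 1 2⟩
  • {4,5,9}:  v_{4} + v_{5} + v_{9} = 0  →  sig = ⟨3 | 0⟩
  • {2,6,10}:  v_{2} + v_{6} + v_{10} = v_{5}  →  sig = ⟨3 | 1⟩
  • {4,7,9}:  v_{4} + v_{7} + v_{9} = v_{1}  →  sig = ⟨3 | 1⟩
  • {3,4,5}:  v_{3} + v_{4} + v_{5} = v_{2} + v_{6} + v_{8}  →  sig = ⟨3 | 1 1 1⟩
  • {1,2,6,8}:  v_{1} + v_{2} + v_{6} + v_{8} = v_{4}  →  sig = ⟨4 | 1⟩
  • {2,6,8,9}:  v_{2} + v_{6} + v_{8} + v_{9} = v_{3}  →  sig = ⟨4 | 1⟩
  • {5,7,8,9}:  v_{5} + v_{7} + v_{8} + v_{9} = v_{10}  →  sig = ⟨4 | 1⟩
  • {2,6,7,8}:  v_{2} + v_{6} + v_{7} + v_{8} = v_{4} + v_{5}  →  sig = ⟨4 | 1 1⟩

so the primitive-relation signature multiset is
    |P|=2: 6 collections, coeffs (), (1), (1,1), (1,1), (1,1,1), (1,1,2)
    |P|=3: 4 collections, coeffs (), (1), (1), (1,1,1)
    |P|=4: 4 collections, coeffs (1), (1), (1), (1,1)


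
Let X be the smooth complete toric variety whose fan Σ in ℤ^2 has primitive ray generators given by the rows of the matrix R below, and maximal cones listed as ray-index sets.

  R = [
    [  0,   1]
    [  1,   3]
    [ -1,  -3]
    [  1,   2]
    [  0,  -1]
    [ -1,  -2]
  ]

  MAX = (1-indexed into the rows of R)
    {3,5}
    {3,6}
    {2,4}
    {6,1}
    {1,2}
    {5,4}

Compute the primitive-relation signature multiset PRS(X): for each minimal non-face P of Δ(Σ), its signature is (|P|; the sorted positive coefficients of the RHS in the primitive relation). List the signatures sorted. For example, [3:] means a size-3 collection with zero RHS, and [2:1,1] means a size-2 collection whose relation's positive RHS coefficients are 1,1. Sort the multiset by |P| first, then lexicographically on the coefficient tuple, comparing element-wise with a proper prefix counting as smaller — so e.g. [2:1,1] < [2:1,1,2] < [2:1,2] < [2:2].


Σ has 9 primitive collections:

  P = {1,5}:  v_{1} + v_{5} = 0  ⟹  sig = [2:]
  P = {2,3}:  v_{2} + v_{3} = 0  ⟹  sig = [2:]
  P = {4,6}:  v_{4} + v_{6} = 0  ⟹  sig = [2:]
  P = {1,3}:  v_{1} + v_{3} = v_{6}  ⟹  sig = [2:1]
  P = {1,4}:  v_{1} + v_{4} = v_{2}  ⟹  sig = [2:1]
  P = {2,5}:  v_{2} + v_{5} = v_{4}  ⟹  sig = [2:1]
  P = {2,6}:  v_{2} + v_{6} = v_{1}  ⟹  sig = [2:1]
  P = {3,4}:  v_{3} + v_{4} = v_{5}  ⟹  sig = [2:1]
  P = {5,6}:  v_{5} + v_{6} = v_{3}  ⟹  sig = [2:1]

Signatures (|P|; sorted positive RHS coefficients), sorted:
[[2:], [2:], [2:], [2:1], [2:1], [2:1], [2:1], [2:1], [2:1]]


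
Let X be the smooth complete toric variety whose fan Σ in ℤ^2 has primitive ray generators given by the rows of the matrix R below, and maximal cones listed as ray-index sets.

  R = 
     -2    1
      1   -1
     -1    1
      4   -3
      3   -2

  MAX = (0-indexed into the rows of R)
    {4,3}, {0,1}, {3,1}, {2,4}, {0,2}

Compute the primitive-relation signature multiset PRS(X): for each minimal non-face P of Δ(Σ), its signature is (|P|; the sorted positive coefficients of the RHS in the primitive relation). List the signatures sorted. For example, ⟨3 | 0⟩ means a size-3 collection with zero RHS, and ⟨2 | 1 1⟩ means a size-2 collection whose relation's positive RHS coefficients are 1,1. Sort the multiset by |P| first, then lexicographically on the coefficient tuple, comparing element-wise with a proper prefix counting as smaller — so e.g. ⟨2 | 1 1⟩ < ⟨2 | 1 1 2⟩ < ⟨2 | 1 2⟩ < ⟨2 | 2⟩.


Σ has 5 primitive collections:

  • {1,2}:  v_{1} + v_{2} = 0  ⟹  sig = ⟨2 | 0⟩
  • {0,4}:  v_{0} + v_{4} = v_{1}  ⟹  sig = ⟨2 | 1⟩
  • {1,4}:  v_{1} + v_{4} = v_{3}  ⟹  sig = ⟨2 | 1⟩
  • {2,3}:  v_{2} + v_{3} = v_{4}  ⟹  sig = ⟨2 | 1⟩
  • {0,3}:  v_{0} + v_{3} = 2·v_{1}  ⟹  sig = ⟨2 | 2⟩

Sorted signature multiset PRS(X):
[⟨2 | 0⟩, ⟨2 | 1⟩, ⟨2 | 1⟩, ⟨2 | 1⟩, ⟨2 | 2⟩]


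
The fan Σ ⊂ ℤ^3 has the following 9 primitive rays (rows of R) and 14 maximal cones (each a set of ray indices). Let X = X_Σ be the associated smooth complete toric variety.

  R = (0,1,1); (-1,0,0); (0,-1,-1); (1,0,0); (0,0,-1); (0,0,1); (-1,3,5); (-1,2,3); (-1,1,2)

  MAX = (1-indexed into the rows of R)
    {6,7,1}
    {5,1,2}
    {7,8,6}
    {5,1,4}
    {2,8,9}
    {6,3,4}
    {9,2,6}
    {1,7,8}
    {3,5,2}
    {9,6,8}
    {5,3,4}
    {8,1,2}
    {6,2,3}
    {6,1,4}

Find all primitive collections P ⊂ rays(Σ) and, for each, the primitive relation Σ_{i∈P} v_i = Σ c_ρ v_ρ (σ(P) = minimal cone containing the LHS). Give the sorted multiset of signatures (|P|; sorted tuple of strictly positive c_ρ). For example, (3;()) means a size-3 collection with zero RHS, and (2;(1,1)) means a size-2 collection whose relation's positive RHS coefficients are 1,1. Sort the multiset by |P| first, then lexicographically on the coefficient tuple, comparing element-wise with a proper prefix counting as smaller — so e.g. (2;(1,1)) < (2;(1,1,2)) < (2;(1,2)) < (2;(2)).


The 18 primitive collections of Σ (r=9, n=3):

  P={1,3}:  v_{1} + v_{3} = 0  ⇒ sig = (2;())
  P={2,4}:  v_{2} + v_{4} = 0  ⇒ sig = (2;())
  P={5,6}:  v_{5} + v_{6} = 0  ⇒ sig = (2;())
  P={1,9}:  v_{1} + v_{9} = v_{8}  ⇒ sig = (2;(1))
  P={3,8}:  v_{3} + v_{8} = v_{9}  ⇒ sig = (2;(1))
  P={2,7}:  v_{2} + v_{7} = v_{8} + v_{9}  ⇒ sig = (2;(1,1))
  P={3,7}:  v_{3} + v_{7} = v_{6} + v_{8}  ⇒ sig = (2;(1,1))
  P={3,9}:  v_{3} + v_{9} = v_{2} + v_{6}  ⇒ sig = (2;(1,1))
  P={4,9}:  v_{4} + v_{9} = v_{1} + v_{6}  ⇒ sig = (2;(1,1))
  P={5,7}:  v_{5} + v_{7} = v_{1} + v_{8}  ⇒ sig = (2;(1,1))
  P={5,9}:  v_{5} + v_{9} = v_{1} + v_{2}  ⇒ sig = (2;(1,1))
  P={4,8}:  v_{4} + v_{8} = 2·v_{1} + v_{6}  ⇒ sig = (2;(1,2))
  P={5,8}:  v_{5} + v_{8} = 2·v_{1} + v_{2}  ⇒ sig = (2;(1,2))
  P={7,9}:  v_{7} + v_{9} = v_{6} + 2·v_{8}  ⇒ sig = (2;(1,2))
  P={4,7}:  v_{4} + v_{7} = 3·v_{1} + 2·v_{6}  ⇒ sig = (2;(2,3))
  P={1,2,6}:  v_{1} + v_{2} + v_{6} = v_{9}  ⇒ sig = (3;(1))
  P={1,6,8}:  v_{1} + v_{6} + v_{8} = v_{7}  ⇒ sig = (3;(1))
  P={2,6,8}:  v_{2} + v_{6} + v_{8} = 2·v_{9}  ⇒ sig = (3;(2))

Hence PRS(X_Σ) =
    (2;())
    (2;())
    (2;())
    (2;(1))
    (2;(1))
    (2;(1,1))
    (2;(1,1))
    (2;(1,1))
    (2;(1,1))
    (2;(1,1))
    (2;(1,1))
    (2;(1,2))
    (2;(1,2))
    (2;(1,2))
    (2;(2,3))
    (3;(1))
    (3;(1))
    (3;(2))


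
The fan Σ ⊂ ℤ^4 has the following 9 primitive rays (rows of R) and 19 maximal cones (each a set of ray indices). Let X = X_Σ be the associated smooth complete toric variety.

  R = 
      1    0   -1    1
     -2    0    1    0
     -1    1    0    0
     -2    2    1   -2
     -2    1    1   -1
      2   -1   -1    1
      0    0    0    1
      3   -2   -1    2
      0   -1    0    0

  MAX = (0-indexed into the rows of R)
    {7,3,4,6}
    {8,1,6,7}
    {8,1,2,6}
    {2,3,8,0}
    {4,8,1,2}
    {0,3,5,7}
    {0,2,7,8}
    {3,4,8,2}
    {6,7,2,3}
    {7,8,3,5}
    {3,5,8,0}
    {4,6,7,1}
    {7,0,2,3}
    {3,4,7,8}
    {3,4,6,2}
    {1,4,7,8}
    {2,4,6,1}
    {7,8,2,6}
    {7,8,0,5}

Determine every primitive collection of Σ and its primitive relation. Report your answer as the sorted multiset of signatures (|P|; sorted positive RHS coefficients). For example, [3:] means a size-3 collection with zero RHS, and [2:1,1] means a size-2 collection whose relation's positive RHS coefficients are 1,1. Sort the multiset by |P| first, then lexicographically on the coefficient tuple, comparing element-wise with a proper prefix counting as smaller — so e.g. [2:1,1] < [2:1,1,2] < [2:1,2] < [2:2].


Primitive collections (14):

  • {4,5}:  v_{4} + v_{5} = 0 — sig = [2:]
  • {0,4}:  v_{0} + v_{4} = v_{2} — sig = [2:1]
  • {2,5}:  v_{2} + v_{5} = v_{0} — sig = [2:1]
  • {1,5}:  v_{1} + v_{5} = v_{6} + v_{8} — sig = [2:1,1]
  • {5,6}:  v_{5} + v_{6} = v_{2} + v_{7} — sig = [2:1,1]
  • {0,1}:  v_{0} + v_{1} = v_{2} + v_{6} + v_{8} — sig = [2:1,1,1]
  • {0,6}:  v_{0} + v_{6} = 2·v_{2} + v_{7} — sig = [2:1,2]
  • {1,3}:  v_{1} + v_{3} = 2·v_{4} — sig = [2:2]
  • {2,4,7}:  v_{2} + v_{4} + v_{7} = v_{6} — sig = [3:1]
  • {3,6,8}:  v_{3} + v_{6} + v_{8} = v_{4} — sig = [3:1]
  • {4,6,8}:  v_{4} + v_{6} + v_{8} = v_{1} — sig = [3:1]
  • {1,2,7}:  v_{1} + v_{2} + v_{7} = 2·v_{6} + v_{8} — sig = [3:1,2]
  • {2,3,7,8}:  v_{2} + v_{3} + v_{7} + v_{8} = 0 — sig = [4:]
  • {0,3,7,8}:  v_{0} + v_{3} + v_{7} + v_{8} = v_{5} — sig = [4:1]

Hence PRS(X_Σ) =
    |P|=2: 8 collections, coeffs (), (1), (1), (1,1), (1,1), (1,1,1), (1,2), (2)
    |P|=3: 4 collections, coeffs (1), (1), (1), (1,2)
    |P|=4: 2 collections, coeffs (), (1)


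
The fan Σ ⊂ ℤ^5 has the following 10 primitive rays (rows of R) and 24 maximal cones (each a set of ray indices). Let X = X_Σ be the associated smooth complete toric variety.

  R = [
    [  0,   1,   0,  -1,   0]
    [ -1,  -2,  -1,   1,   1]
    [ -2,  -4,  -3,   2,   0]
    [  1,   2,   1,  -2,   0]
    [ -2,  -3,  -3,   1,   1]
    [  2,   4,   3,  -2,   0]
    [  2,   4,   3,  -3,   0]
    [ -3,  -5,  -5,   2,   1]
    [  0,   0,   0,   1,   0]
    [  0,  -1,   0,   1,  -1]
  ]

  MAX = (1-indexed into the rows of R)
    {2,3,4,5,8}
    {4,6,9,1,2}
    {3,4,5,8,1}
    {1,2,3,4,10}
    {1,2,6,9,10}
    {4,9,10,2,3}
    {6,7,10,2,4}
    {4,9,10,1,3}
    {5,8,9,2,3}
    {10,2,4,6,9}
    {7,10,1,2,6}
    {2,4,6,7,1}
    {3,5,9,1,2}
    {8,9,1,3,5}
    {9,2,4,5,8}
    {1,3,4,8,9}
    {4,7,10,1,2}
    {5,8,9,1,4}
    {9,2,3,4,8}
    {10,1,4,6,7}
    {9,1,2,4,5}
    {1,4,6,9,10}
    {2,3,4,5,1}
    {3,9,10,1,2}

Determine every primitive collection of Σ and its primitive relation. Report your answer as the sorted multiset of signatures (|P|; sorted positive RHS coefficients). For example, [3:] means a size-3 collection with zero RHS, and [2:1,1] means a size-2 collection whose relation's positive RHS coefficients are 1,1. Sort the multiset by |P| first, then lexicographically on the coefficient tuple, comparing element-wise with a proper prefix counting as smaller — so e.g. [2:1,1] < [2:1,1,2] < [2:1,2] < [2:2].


14 collections generate NE(X_Σ); each relation:

  P = {3,6}:  v_{3} + v_{6} = 0  →  sig = [2:]
  P = {5,10}:  v_{5} + v_{10} = v_{3}  →  sig = [2:1]
  P = {7,9}:  v_{7} + v_{9} = v_{6}  →  sig = [2:1]
  P = {7,8}:  v_{7} + v_{8} = v_{4} + v_{5}  →  sig = [2:1,1]
  P = {5,7}:  v_{5} + v_{7} = v_{1} + v_{2} + v_{4}  →  sig = [2:1,1,1]
  P = {6,8}:  v_{6} + v_{8} = v_{4} + v_{5} + v_{9}  →  sig = [2:1,1,1]
  P = {3,7}:  v_{3} + v_{7} = v_{1} + v_{2} + v_{4} + v_{10}  →  sig = [2:1,1,1,1]
  P = {5,6}:  v_{5} + v_{6} = v_{1} + v_{2} + v_{4} + v_{9}  →  sig = [2:1,1,1,1]
  P = {8,10}:  v_{8} + v_{10} = 2·v_{3} + v_{4} + v_{9}  →  sig = [2:1,1,2]
  P = {1,2,8}:  v_{1} + v_{2} + v_{8} = 2·v_{5}  →  sig = [3:2]
  P = {3,4,5,9}:  v_{3} + v_{4} + v_{5} + v_{9} = v_{8}  →  sig = [4:1]
  P = {1,2,4,9,10}:  v_{1} + v_{2} + v_{4} + v_{9} + v_{10} = 0  →  sig = [5:]
  P = {1,2,3,4,9}:  v_{1} + v_{2} + v_{3} + v_{4} + v_{9} = v_{5}  →  sig = [5:1]
  P = {1,2,4,6,10}:  v_{1} + v_{2} + v_{4} + v_{6} + v_{10} = v_{7}  →  sig = [5:1]

Signatures (|P|; sorted positive RHS coefficients), sorted:
{ [2:],  [2:1] ×2,  [2:1,1],  [2:1,1,1] ×2,  [2:1,1,1,1] ×2,  [2:1,1,2],  [3:2],  [4:1],  [5:],  [5:1] ×2 }


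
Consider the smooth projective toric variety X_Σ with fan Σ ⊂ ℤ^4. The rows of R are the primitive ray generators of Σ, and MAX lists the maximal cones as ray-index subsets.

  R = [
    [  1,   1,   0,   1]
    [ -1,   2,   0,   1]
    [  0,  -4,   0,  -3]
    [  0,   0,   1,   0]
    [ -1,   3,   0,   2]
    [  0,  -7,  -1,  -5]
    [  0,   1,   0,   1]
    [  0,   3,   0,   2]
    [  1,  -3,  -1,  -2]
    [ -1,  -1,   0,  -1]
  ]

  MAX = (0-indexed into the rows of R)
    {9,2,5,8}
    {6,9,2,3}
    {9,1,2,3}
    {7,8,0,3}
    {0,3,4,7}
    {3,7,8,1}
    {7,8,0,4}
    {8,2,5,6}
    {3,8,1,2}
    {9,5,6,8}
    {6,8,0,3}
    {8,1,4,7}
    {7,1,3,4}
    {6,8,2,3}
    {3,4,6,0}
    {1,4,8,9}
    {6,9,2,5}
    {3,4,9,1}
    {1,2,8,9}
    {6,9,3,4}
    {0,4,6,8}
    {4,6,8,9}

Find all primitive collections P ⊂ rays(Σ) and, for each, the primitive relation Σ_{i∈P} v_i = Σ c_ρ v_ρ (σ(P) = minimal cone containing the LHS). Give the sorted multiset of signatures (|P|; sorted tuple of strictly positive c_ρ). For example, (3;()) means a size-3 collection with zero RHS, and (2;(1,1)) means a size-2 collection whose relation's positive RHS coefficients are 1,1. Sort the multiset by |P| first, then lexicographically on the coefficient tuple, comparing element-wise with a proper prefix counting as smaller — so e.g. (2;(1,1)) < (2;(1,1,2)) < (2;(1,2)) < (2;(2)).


16 collections generate NE(X_Σ); each relation:

  P = {0,9}:  v_{0} + v_{9} = 0 ; sig = (2;())
  P = {0,1}:  v_{0} + v_{1} = v_{7} ; sig = (2;(1))
  P = {1,6}:  v_{1} + v_{6} = v_{4} ; sig = (2;(1))
  P = {2,4}:  v_{2} + v_{4} = v_{9} ; sig = (2;(1))
  P = {7,9}:  v_{7} + v_{9} = v_{1} ; sig = (2;(1))
  P = {0,2}:  v_{0} + v_{2} = v_{3} + v_{8} ; sig = (2;(1,1))
  P = {5,7}:  v_{5} + v_{7} = v_{8} + v_{9} ; sig = (2;(1,1))
  P = {6,7}:  v_{6} + v_{7} = v_{0} + v_{4} ; sig = (2;(1,1))
  P = {0,5}:  v_{0} + v_{5} = v_{2} + v_{6} + v_{8} ; sig = (2;(1,1,1))
  P = {2,7}:  v_{2} + v_{7} = v_{1} + v_{3} + v_{8} ; sig = (2;(1,1,1))
  P = {4,5}:  v_{4} + v_{5} = v_{6} + v_{8} + 2·v_{9} ; sig = (2;(1,1,2))
  P = {1,5}:  v_{1} + v_{5} = v_{8} + 2·v_{9} ; sig = (2;(1,2))
  P = {3,5}:  v_{3} + v_{5} = 2·v_{2} + v_{6} ; sig = (2;(1,2))
  P = {3,4,8}:  v_{3} + v_{4} + v_{8} = 0 ; sig = (3;())
  P = {3,8,9}:  v_{3} + v_{8} + v_{9} = v_{2} ; sig = (3;(1))
  P = {2,6,8,9}:  v_{2} + v_{6} + v_{8} + v_{9} = v_{5} ; sig = (4;(1))

Sorted signature multiset PRS(X):
{ (2;()),  (2;(1)) ×4,  (2;(1,1)) ×3,  (2;(1,1,1)) ×2,  (2;(1,1,2)),  (2;(1,2)) ×2,  (3;()),  (3;(1)),  (4;(1)) }


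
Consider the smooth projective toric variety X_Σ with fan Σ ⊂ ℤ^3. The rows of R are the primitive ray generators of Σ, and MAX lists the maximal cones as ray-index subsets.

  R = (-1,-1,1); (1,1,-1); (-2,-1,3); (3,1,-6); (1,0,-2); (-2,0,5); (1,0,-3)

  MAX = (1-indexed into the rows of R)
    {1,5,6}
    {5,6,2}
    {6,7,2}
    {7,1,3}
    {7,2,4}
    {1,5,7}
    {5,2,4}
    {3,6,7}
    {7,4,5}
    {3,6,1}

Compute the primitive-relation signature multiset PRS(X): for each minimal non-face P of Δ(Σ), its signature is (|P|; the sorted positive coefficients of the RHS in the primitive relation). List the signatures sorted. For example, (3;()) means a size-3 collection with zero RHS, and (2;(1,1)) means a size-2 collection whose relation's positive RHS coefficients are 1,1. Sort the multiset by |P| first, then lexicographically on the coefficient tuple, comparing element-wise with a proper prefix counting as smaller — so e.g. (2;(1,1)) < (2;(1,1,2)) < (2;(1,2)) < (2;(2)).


Minimal non-faces — 9 found among 7 rays, 10 max cones:

  • {1,2}:  v_{1} + v_{2} = 0  →  sig = (2;())
  • {3,4}:  v_{3} + v_{4} = v_{7}  →  sig = (2;(1))
  • {3,5}:  v_{3} + v_{5} = v_{1}  →  sig = (2;(1))
  • {4,6}:  v_{4} + v_{6} = v_{2}  →  sig = (2;(1))
  • {1,4}:  v_{1} + v_{4} = v_{5} + v_{7}  →  sig = (2;(1,1))
  • {2,3}:  v_{2} + v_{3} = v_{6} + v_{7}  →  sig = (2;(1,1))
  • {5,6,7}:  v_{5} + v_{6} + v_{7} = 0  →  sig = (3;())
  • {1,6,7}:  v_{1} + v_{6} + v_{7} = v_{3}  →  sig = (3;(1))
  • {2,5,7}:  v_{2} + v_{5} + v_{7} = v_{4}  →  sig = (3;(1))

Signatures (|P|; sorted positive RHS coefficients), sorted:
[(2;()), (2;(1)), (2;(1)), (2;(1)), (2;(1,1)), (2;(1,1)), (3;()), (3;(1)), (3;(1))]


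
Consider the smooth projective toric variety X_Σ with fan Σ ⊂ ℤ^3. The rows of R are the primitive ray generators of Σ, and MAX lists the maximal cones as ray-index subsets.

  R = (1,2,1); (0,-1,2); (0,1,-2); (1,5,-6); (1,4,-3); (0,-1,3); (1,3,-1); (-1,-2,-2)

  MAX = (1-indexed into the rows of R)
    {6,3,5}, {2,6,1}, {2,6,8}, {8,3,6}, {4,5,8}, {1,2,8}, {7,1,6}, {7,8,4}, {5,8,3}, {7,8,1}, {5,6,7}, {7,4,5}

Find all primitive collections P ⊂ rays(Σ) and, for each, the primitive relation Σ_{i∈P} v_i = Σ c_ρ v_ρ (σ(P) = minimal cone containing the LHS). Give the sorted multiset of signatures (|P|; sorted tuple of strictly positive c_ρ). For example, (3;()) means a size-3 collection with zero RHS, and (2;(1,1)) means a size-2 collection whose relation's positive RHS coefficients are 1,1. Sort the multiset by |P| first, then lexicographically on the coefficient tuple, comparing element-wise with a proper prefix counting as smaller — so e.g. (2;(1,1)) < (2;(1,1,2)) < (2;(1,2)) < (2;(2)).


Minimal non-faces — 14 found among 8 rays, 12 max cones:

  P = {2,3}:  v_{2} + v_{3} = 0 — sig = (2;())
  P = {1,3}:  v_{1} + v_{3} = v_{7} — sig = (2;(1))
  P = {2,5}:  v_{2} + v_{5} = v_{7} — sig = (2;(1))
  P = {2,7}:  v_{2} + v_{7} = v_{1} — sig = (2;(1))
  P = {3,7}:  v_{3} + v_{7} = v_{5} — sig = (2;(1))
  P = {4,6}:  v_{4} + v_{6} = v_{5} — sig = (2;(1))
  P = {2,4}:  v_{2} + v_{4} = 2·v_{7} + v_{8} — sig = (2;(1,2))
  P = {3,4}:  v_{3} + v_{4} = 2·v_{5} + v_{8} — sig = (2;(1,2))
  P = {1,4}:  v_{1} + v_{4} = 3·v_{7} + v_{8} — sig = (2;(1,3))
  P = {1,5}:  v_{1} + v_{5} = 2·v_{7} — sig = (2;(2))
  P = {6,7,8}:  v_{6} + v_{7} + v_{8} = 0 — sig = (3;())
  P = {1,6,8}:  v_{1} + v_{6} + v_{8} = v_{2} — sig = (3;(1))
  P = {5,6,8}:  v_{5} + v_{6} + v_{8} = v_{3} — sig = (3;(1))
  P = {5,7,8}:  v_{5} + v_{7} + v_{8} = v_{4} — sig = (3;(1))

Hence PRS(X_Σ) =
{ (2;()),  (2;(1)) ×5,  (2;(1,2)) ×2,  (2;(1,3)),  (2;(2)),  (3;()),  (3;(1)) ×3 }


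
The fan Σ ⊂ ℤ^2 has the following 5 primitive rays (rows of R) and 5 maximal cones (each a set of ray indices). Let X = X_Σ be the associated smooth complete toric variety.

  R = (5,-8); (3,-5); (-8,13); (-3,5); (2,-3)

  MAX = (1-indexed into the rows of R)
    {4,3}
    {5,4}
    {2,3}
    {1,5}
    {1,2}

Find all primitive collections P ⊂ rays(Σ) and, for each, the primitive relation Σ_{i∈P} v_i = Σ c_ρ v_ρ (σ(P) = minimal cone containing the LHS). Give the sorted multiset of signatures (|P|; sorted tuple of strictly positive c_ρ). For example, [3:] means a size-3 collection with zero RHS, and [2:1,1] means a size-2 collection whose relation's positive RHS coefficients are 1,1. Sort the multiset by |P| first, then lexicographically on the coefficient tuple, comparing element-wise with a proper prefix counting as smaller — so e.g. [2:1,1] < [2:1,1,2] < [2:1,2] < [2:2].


5 collections generate NE(X_Σ); each relation:

  P = {2,4}:  v_{2} + v_{4} = 0  ⇒ sig = [2:]
  P = {1,3}:  v_{1} + v_{3} = v_{4}  ⇒ sig = [2:1]
  P = {1,4}:  v_{1} + v_{4} = v_{5}  ⇒ sig = [2:1]
  P = {2,5}:  v_{2} + v_{5} = v_{1}  ⇒ sig = [2:1]
  P = {3,5}:  v_{3} + v_{5} = 2·v_{4}  ⇒ sig = [2:2]

so the primitive-relation signature multiset is
    [2:]
    [2:1]
    [2:1]
    [2:1]
    [2:2]


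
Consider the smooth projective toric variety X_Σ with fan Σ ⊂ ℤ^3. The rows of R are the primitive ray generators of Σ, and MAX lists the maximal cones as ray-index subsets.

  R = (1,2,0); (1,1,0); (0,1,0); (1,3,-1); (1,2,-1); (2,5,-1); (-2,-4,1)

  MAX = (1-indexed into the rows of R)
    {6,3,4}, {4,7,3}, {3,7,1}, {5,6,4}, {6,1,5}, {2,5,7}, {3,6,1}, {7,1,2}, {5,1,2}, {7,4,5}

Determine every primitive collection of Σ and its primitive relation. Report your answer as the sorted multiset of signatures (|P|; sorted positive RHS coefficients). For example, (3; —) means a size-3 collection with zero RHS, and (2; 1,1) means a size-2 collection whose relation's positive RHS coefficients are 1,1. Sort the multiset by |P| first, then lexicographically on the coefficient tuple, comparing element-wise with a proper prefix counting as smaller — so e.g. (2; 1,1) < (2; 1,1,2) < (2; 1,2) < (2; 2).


Primitive collections (7):

  P={1,4}:  v_{1} + v_{4} = v_{6} ; sig = (2; 1)
  P={2,3}:  v_{2} + v_{3} = v_{1} ; sig = (2; 1)
  P={3,5}:  v_{3} + v_{5} = v_{4} ; sig = (2; 1)
  P={6,7}:  v_{6} + v_{7} = v_{3} ; sig = (2; 1)
  P={2,4}:  v_{2} + v_{4} = v_{1} + v_{5} ; sig = (2; 1,1)
  P={2,6}:  v_{2} + v_{6} = 2·v_{1} + v_{5} ; sig = (2; 1,2)
  P={1,5,7}:  v_{1} + v_{5} + v_{7} = 0 ; sig = (3; —)

so the primitive-relation signature multiset is
[(2; 1), (2; 1), (2; 1), (2; 1), (2; 1,1), (2; 1,2), (3; —)]


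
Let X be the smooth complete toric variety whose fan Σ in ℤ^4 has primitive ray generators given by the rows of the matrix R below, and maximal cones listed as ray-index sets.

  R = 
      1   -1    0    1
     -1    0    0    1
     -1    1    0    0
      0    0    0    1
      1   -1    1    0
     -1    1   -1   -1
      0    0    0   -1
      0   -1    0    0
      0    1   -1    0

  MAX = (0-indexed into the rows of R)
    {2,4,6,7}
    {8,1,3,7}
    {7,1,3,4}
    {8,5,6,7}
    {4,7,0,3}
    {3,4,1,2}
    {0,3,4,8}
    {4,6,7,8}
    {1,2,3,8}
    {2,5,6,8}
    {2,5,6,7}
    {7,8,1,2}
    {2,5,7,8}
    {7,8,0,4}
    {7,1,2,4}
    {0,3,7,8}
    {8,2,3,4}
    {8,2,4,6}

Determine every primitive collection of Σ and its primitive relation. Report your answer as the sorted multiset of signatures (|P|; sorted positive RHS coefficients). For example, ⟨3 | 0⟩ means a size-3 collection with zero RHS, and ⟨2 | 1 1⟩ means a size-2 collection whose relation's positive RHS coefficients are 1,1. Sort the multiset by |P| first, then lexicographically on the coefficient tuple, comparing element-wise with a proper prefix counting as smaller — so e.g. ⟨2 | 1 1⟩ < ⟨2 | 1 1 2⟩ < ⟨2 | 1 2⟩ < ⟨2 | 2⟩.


Δ(Σ) — 9 vertices, 14 min non-faces:

  P = {3,6}:  v_{3} + v_{6} = 0  ⟹  sig = ⟨2 | 0⟩
  P = {0,2}:  v_{0} + v_{2} = v_{3}  ⟹  sig = ⟨2 | 1⟩
  P = {4,5}:  v_{4} + v_{5} = v_{6}  ⟹  sig = ⟨2 | 1⟩
  P = {0,5}:  v_{0} + v_{5} = v_{7} + v_{8}  ⟹  sig = ⟨2 | 1 1⟩
  P = {1,6}:  v_{1} + v_{6} = v_{2} + v_{7}  ⟹  sig = ⟨2 | 1 1⟩
  P = {0,6}:  v_{0} + v_{6} = v_{4} + v_{7} + v_{8}  ⟹  sig = ⟨2 | 1 1 1⟩
  P = {3,5}:  v_{3} + v_{5} = v_{2} + v_{7} + v_{8}  ⟹  sig = ⟨2 | 1 1 1⟩
  P = {0,1}:  v_{0} + v_{1} = 2·v_{3} + v_{7}  ⟹  sig = ⟨2 | 1 2⟩
  P = {1,5}:  v_{1} + v_{5} = 2·v_{2} + 2·v_{7} + v_{8}  ⟹  sig = ⟨2 | 1 2 2⟩
  P = {1,4,8}:  v_{1} + v_{4} + v_{8} = v_{3}  ⟹  sig = ⟨3 | 1⟩
  P = {2,3,7}:  v_{2} + v_{3} + v_{7} = v_{1}  ⟹  sig = ⟨3 | 1⟩
  P = {2,4,7,8}:  v_{2} + v_{4} + v_{7} + v_{8} = 0  ⟹  sig = ⟨4 | 0⟩
  P = {2,6,7,8}:  v_{2} + v_{6} + v_{7} + v_{8} = v_{5}  ⟹  sig = ⟨4 | 1⟩
  P = {3,4,7,8}:  v_{3} + v_{4} + v_{7} + v_{8} = v_{0}  ⟹  sig = ⟨4 | 1⟩

Signatures (|P|; sorted positive RHS coefficients), sorted:
    |P|=2: 9 collections, coeffs (), (1), (1), (1,1), (1,1), (1,1,1), (1,1,1), (1,2), (1,2,2)
    |P|=3: 2 collections, coeffs (1), (1)
    |P|=4: 3 collections, coeffs (), (1), (1)


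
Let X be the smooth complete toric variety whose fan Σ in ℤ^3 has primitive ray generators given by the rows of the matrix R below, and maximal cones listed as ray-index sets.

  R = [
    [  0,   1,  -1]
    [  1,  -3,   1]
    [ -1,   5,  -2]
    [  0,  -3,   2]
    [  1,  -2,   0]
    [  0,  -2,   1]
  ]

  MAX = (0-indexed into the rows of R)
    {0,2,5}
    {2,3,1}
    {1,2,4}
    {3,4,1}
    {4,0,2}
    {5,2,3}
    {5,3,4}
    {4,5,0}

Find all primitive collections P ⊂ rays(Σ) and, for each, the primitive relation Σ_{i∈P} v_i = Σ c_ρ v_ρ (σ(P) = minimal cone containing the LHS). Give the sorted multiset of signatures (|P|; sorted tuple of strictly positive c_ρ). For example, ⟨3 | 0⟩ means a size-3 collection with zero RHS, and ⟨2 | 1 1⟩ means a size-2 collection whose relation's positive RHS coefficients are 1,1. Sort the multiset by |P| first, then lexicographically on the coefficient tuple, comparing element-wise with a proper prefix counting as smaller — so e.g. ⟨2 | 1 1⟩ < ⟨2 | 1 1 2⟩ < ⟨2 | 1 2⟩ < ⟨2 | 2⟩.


5 minimal non-faces of Δ(Σ) (on 6 rays):

  • {0,1}:  v_{0} + v_{1} = v_{4}  so sig = ⟨2 | 1⟩
  • {0,3}:  v_{0} + v_{3} = v_{5}  so sig = ⟨2 | 1⟩
  • {1,5}:  v_{1} + v_{5} = v_{3} + v_{4}  so sig = ⟨2 | 1 1⟩
  • {2,3,4}:  v_{2} + v_{3} + v_{4} = 0  so sig = ⟨3 | 0⟩
  • {2,4,5}:  v_{2} + v_{4} + v_{5} = v_{0}  so sig = ⟨3 | 1⟩

Sorted signature multiset PRS(X):
[⟨2 | 1⟩, ⟨2 | 1⟩, ⟨2 | 1 1⟩, ⟨3 | 0⟩, ⟨3 | 1⟩]


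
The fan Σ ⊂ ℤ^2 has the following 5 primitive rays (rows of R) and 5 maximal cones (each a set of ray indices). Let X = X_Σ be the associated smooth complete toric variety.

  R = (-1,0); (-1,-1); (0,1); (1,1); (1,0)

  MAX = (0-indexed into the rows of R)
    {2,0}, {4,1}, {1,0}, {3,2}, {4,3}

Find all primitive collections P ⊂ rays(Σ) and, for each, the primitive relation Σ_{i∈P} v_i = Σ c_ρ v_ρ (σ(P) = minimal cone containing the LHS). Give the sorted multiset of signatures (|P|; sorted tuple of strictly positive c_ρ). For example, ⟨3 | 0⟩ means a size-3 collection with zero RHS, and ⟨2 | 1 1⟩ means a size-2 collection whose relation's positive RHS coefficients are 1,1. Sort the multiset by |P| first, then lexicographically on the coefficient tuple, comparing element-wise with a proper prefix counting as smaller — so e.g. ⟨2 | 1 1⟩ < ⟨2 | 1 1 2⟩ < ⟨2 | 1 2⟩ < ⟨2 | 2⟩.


|primitive collections| = 5. Relations:

  P={0,4}:  v_{0} + v_{4} = 0  so sig = ⟨2 | 0⟩
  P={1,3}:  v_{1} + v_{3} = 0  so sig = ⟨2 | 0⟩
  P={0,3}:  v_{0} + v_{3} = v_{2}  so sig = ⟨2 | 1⟩
  P={1,2}:  v_{1} + v_{2} = v_{0}  so sig = ⟨2 | 1⟩
  P={2,4}:  v_{2} + v_{4} = v_{3}  so sig = ⟨2 | 1⟩

Hence PRS(X_Σ) =
    ⟨2 | 0⟩
    ⟨2 | 0⟩
    ⟨2 | 1⟩
    ⟨2 | 1⟩
    ⟨2 | 1⟩


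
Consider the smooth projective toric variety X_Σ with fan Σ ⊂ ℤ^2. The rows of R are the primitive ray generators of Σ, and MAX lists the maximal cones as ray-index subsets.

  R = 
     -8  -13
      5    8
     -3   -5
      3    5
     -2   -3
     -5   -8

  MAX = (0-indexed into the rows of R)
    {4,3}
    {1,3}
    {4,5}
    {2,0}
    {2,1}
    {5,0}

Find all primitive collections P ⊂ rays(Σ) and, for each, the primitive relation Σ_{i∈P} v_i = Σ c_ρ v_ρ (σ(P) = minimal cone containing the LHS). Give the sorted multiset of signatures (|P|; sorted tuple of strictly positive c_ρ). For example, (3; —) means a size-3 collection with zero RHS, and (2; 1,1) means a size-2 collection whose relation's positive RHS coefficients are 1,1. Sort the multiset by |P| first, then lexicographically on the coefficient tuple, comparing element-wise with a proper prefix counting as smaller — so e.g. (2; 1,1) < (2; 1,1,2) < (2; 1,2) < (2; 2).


Minimal non-faces — 9 found among 6 rays, 6 max cones:

  • {1,5}:  v_{1} + v_{5} = 0 — sig = (2; —)
  • {2,3}:  v_{2} + v_{3} = 0 — sig = (2; —)
  • {0,1}:  v_{0} + v_{1} = v_{2} — sig = (2; 1)
  • {0,3}:  v_{0} + v_{3} = v_{5} — sig = (2; 1)
  • {1,4}:  v_{1} + v_{4} = v_{3} — sig = (2; 1)
  • {2,4}:  v_{2} + v_{4} = v_{5} — sig = (2; 1)
  • {2,5}:  v_{2} + v_{5} = v_{0} — sig = (2; 1)
  • {3,5}:  v_{3} + v_{5} = v_{4} — sig = (2; 1)
  • {0,4}:  v_{0} + v_{4} = 2·v_{5} — sig = (2; 2)

so the primitive-relation signature multiset is
    (2; —)
    (2; —)
    (2; 1)
    (2; 1)
    (2; 1)
    (2; 1)
    (2; 1)
    (2; 1)
    (2; 2)


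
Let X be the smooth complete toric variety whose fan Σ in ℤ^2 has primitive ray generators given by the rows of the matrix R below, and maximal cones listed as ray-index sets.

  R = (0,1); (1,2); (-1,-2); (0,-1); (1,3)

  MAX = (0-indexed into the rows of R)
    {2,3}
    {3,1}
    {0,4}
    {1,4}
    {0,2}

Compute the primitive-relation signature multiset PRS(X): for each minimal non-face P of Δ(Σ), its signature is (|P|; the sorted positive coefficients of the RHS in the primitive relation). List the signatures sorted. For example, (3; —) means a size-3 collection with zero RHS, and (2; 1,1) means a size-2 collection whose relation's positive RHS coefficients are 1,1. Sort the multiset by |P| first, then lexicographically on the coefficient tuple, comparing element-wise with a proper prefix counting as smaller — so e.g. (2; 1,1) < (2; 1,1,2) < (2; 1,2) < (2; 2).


5 collections generate NE(X_Σ); each relation:

  P = {0,3}:  v_{0} + v_{3} = 0  ⟹  sig = (2; —)
  P = {1,2}:  v_{1} + v_{2} = 0  ⟹  sig = (2; —)
  P = {0,1}:  v_{0} + v_{1} = v_{4}  ⟹  sig = (2; 1)
  P = {2,4}:  v_{2} + v_{4} = v_{0}  ⟹  sig = (2; 1)
  P = {3,4}:  v_{3} + v_{4} = v_{1}  ⟹  sig = (2; 1)

Signatures (|P|; sorted positive RHS coefficients), sorted:
[(2; —), (2; —), (2; 1), (2; 1), (2; 1)]


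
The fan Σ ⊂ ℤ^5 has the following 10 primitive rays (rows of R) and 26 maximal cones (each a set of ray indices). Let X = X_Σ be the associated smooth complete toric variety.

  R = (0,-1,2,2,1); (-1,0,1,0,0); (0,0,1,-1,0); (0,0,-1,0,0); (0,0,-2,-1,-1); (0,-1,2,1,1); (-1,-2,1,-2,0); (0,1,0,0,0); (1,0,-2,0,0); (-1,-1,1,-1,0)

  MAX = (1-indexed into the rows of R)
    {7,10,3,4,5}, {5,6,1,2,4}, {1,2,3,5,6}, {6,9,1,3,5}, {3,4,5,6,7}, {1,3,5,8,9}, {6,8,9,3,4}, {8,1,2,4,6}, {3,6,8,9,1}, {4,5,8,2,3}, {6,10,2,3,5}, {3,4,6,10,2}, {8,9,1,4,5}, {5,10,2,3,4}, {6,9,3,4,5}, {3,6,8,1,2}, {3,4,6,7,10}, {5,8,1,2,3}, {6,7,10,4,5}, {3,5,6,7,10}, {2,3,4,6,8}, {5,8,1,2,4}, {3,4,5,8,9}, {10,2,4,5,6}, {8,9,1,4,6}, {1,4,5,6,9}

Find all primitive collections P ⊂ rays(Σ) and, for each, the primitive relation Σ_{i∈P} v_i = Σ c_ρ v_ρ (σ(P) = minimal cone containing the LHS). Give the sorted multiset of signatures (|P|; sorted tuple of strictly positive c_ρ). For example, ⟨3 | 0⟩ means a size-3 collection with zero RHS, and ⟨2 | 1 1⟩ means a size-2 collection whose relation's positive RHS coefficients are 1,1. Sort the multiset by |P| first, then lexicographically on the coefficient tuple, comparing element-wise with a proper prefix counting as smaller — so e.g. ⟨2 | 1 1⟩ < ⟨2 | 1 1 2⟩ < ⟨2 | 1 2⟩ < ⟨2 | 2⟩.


Primitive collections (12):

  P = {2,9}:  v_{2} + v_{9} = v_{4}  ⟹  sig = ⟨2 | 1⟩
  P = {7,8}:  v_{7} + v_{8} = v_{3} + v_{4} + v_{10}  ⟹  sig = ⟨2 | 1 1 1⟩
  P = {8,10}:  v_{8} + v_{10} = v_{2} + v_{3} + v_{4}  ⟹  sig = ⟨2 | 1 1 1⟩
  P = {9,10}:  v_{9} + v_{10} = v_{3} + 2·v_{4} + v_{5} + v_{6}  ⟹  sig = ⟨2 | 1 1 1 2⟩
  P = {1,7}:  v_{1} + v_{7} = v_{5} + 2·v_{6} + v_{10}  ⟹  sig = ⟨2 | 1 1 2⟩
  P = {1,10}:  v_{1} + v_{10} = v_{2} + v_{5} + 2·v_{6}  ⟹  sig = ⟨2 | 1 1 2⟩
  P = {2,7}:  v_{2} + v_{7} = 2·v_{10}  ⟹  sig = ⟨2 | 2⟩
  P = {7,9}:  v_{7} + v_{9} = 2·v_{3} + 3·v_{4} + 2·v_{5} + 2·v_{6}  ⟹  sig = ⟨2 | 2 2 2 3⟩
  P = {5,6,8}:  v_{5} + v_{6} + v_{8} = 0  ⟹  sig = ⟨3 | 0⟩
  P = {1,3,4}:  v_{1} + v_{3} + v_{4} = v_{6}  ⟹  sig = ⟨3 | 1⟩
  P = {2,3,4,5,6}:  v_{2} + v_{3} + v_{4} + v_{5} + v_{6} = v_{10}  ⟹  sig = ⟨5 | 1⟩
  P = {3,4,5,6,10}:  v_{3} + v_{4} + v_{5} + v_{6} + v_{10} = v_{7}  ⟹  sig = ⟨5 | 1⟩

Signatures (|P|; sorted positive RHS coefficients), sorted:
{ ⟨2 | 1⟩,  ⟨2 | 1 1 1⟩ ×2,  ⟨2 | 1 1 1 2⟩,  ⟨2 | 1 1 2⟩ ×2,  ⟨2 | 2⟩,  ⟨2 | 2 2 2 3⟩,  ⟨3 | 0⟩,  ⟨3 | 1⟩,  ⟨5 | 1⟩ ×2 }


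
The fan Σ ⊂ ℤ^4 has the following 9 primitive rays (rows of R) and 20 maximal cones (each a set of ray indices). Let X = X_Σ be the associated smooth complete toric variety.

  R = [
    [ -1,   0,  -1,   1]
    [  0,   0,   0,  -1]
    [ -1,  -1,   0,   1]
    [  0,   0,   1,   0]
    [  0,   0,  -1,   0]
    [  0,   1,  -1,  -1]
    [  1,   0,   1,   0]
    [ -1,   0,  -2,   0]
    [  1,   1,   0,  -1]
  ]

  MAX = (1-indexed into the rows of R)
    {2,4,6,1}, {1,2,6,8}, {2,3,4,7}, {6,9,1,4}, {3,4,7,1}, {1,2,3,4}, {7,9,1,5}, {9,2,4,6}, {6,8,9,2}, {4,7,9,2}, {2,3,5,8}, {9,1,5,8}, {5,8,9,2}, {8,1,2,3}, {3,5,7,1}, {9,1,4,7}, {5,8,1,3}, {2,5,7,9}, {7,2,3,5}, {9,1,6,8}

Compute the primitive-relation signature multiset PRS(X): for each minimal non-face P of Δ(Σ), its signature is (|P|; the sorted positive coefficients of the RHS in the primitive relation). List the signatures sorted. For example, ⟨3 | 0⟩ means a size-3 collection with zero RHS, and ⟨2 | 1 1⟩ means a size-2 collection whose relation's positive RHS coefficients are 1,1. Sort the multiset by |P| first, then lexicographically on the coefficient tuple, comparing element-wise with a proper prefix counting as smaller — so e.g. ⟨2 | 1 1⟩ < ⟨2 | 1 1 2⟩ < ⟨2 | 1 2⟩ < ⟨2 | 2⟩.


Δ(Σ) — 9 vertices, 10 min non-faces:

  • {3,9}:  v_{3} + v_{9} = 0  ⇒ sig = ⟨2 | 0⟩
  • {4,5}:  v_{4} + v_{5} = 0  ⇒ sig = ⟨2 | 0⟩
  • {6,7}:  v_{6} + v_{7} = v_{9}  ⇒ sig = ⟨2 | 1⟩
  • {7,8}:  v_{7} + v_{8} = v_{5}  ⇒ sig = ⟨2 | 1⟩
  • {3,6}:  v_{3} + v_{6} = v_{1} + v_{2}  ⇒ sig = ⟨2 | 1 1⟩
  • {4,8}:  v_{4} + v_{8} = v_{1} + v_{2}  ⇒ sig = ⟨2 | 1 1⟩
  • {5,6}:  v_{5} + v_{6} = v_{8} + v_{9}  ⇒ sig = ⟨2 | 1 1⟩
  • {1,2,7}:  v_{1} + v_{2} + v_{7} = 0  ⇒ sig = ⟨3 | 0⟩
  • {1,2,5}:  v_{1} + v_{2} + v_{5} = v_{8}  ⇒ sig = ⟨3 | 1⟩
  • {1,2,9}:  v_{1} + v_{2} + v_{9} = v_{6}  ⇒ sig = ⟨3 | 1⟩

Sorted signature multiset PRS(X):
{ ⟨2 | 0⟩ ×2,  ⟨2 | 1⟩ ×2,  ⟨2 | 1 1⟩ ×3,  ⟨3 | 0⟩,  ⟨3 | 1⟩ ×2 }
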